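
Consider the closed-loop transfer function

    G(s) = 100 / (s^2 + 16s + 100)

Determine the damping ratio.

Compare the denominator to the standard form s^2 + 2ζωₙs + ωₙ².
ωₙ² = 100, so ωₙ = 10 rad/s.
2ζωₙ = 16, so ζ = 16/(2·10) = 0.8.
With ζ = 0.8 the response is underdamped.

ζ = 0.8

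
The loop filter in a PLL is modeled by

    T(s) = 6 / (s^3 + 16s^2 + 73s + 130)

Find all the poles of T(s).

The poles are the roots of the denominator s^3 + 16s^2 + 73s + 130 = 0.
Trying s = -10: the polynomial evaluates to 0, so (s + 10) is a factor.
Dividing out leaves s^2 + 6s + 13 = 0.
The quadratic formula then gives s = -3 ± 2j.

s = -3 ± 2j, -10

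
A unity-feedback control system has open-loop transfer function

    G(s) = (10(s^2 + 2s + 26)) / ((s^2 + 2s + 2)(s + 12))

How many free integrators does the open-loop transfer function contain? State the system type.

Type 0

The denominator has no factor of s at the origin — no free integrator — so this is a Type 0 system.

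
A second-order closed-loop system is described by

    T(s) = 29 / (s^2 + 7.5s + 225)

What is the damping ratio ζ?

Compare the denominator to the standard form s^2 + 2ζωₙs + ωₙ².
ωₙ² = 225, so ωₙ = 15 rad/s.
2ζωₙ = 7.5, so ζ = 7.5/(2·15) = 0.25.

ζ = 0.25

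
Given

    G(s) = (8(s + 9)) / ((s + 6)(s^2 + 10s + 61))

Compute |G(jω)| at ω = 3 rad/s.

Substitute s = j3: numerator = 72 + j24, denominator = 222 + j336.
|G(j3)| = |72 + j24| / |222 + j336| = 75.895 / 402.72 ≈ 0.1885.

|G(j3)| ≈ 0.1885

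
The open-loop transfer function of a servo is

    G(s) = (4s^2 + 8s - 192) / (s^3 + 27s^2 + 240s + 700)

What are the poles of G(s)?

The poles are the roots of the denominator s^3 + 27s^2 + 240s + 700 = 0.
Trying s = -7: the polynomial evaluates to 0, so (s + 7) is a factor.
Dividing out leaves s^2 + 20s + 100 = 0.
Factoring the quadratic: (s + 10)^2 = 0.

s = -7, -10, -10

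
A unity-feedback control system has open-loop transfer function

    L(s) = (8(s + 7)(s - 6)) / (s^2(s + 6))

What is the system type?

Type 2

The denominator has 2 factors of s at the origin (free integrators), so this is a Type 2 system.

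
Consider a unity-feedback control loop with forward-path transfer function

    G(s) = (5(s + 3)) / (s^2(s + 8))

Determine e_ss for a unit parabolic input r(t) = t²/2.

e_ss = 0.5333

G(s) has 2 poles at the origin.
This is a Type 2 system. Ka = lim_{s→0} s^2·G(s) = 15/8.
e_ss = 1/Ka = 1/(15/8) = 8/15 ≈ 0.5333.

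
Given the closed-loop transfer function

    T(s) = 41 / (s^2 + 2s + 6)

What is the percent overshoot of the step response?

Comparing s^2 + 2s + 6 to s^2 + 2ζωₙs + ωₙ²: ωₙ = √6 ≈ 2.449 rad/s and ζ = 2/(2·√6) ≈ 0.4082.
%OS = 100·exp(−πζ/√(1−ζ²)) = 100·exp(−π·0.4082/√(1−0.4082²)) ≈ 24.5%.

%OS ≈ 24.5%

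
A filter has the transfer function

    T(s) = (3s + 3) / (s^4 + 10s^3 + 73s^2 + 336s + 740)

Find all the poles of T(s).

The poles are the roots of the denominator s^4 + 10s^3 + 73s^2 + 336s + 740 = 0.
No real roots exist; factor into two real quadratics: (s^2 + 2s + 37)(s^2 + 8s + 20) = 0.
Each quadratic gives a conjugate pair via the quadratic formula.

s = -1 + 6j, -1 - 6j, -4 + 2j, -4 - 2j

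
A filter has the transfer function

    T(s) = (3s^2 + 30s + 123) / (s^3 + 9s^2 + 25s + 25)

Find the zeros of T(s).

s = -5 ± 4j

Set the numerator to zero: 3s^2 + 30s + 123 = 0, i.e. 3·(s^2 + 10s + 41) = 0.
Factoring: (s^2 + 10s + 41) = 0.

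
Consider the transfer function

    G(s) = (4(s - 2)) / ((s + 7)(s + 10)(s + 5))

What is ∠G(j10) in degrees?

At s = j10: numerator = -8 + j40, denominator = -1850 + j550.
∠G = ∠num − ∠den = 101.31° − (163.44°) = -62.13°.

∠G(j10) ≈ -62.13°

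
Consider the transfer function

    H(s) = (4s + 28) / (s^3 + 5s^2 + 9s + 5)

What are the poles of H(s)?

The poles are the roots of the denominator s^3 + 5s^2 + 9s + 5 = 0.
Trying s = -1: the polynomial evaluates to 0, so (s + 1) is a factor.
Dividing out leaves s^2 + 4s + 5 = 0.
The quadratic formula then gives s = -2 ± 1j.

s = -2 ± j, -1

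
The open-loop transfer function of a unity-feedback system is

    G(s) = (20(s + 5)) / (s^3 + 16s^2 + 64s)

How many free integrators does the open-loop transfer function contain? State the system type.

Type 1

The denominator has 1 factor of s at the origin (free integrator), so this is a Type 1 system.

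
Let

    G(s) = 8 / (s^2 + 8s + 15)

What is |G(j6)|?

Substitute s = j6: numerator = 8, denominator = -21 + j48.
|G(j6)| = |8| / |-21 + j48| = 8 / 52.393 ≈ 0.1527.

|G(j6)| ≈ 0.1527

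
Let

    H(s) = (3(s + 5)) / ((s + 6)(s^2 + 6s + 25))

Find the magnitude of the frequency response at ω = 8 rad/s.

|H(j8)| ≈ 0.04576

Substitute s = j8: numerator = 15 + j24, denominator = -618 - j24.
|H(j8)| = |15 + j24| / |-618 - j24| = 28.302 / 618.47 ≈ 0.04576.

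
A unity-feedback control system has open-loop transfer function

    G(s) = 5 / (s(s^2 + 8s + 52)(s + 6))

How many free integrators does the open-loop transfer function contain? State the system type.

Type 1

The denominator has 1 factor of s at the origin (free integrator), so this is a Type 1 system.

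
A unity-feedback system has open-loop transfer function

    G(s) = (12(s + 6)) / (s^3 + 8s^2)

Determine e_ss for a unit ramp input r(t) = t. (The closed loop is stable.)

e_ss = 0

G(s) has 2 poles at the origin.
This is a Type 2 system; for a ramp input the steady-state error is zero.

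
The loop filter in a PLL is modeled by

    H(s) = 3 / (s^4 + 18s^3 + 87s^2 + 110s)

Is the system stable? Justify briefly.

marginally stable

The denominator s^4 + 18s^3 + 87s^2 + 110s factors as s(s + 11)(s + 2)(s + 5), giving poles at s = 0, -11, -2, -5.
Since the simple pole(s) at s = 0 lie on the jω-axis with none in the right half-plane, the system is marginally stable.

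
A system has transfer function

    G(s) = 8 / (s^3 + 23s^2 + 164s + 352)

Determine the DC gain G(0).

Set s = 0: G(0) = (8) / (352) = 1/44.

G(0) = 1/44 ≈ 0.02273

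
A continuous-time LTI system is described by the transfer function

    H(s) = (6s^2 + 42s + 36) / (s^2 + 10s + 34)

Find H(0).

Set s = 0: H(0) = (36) / (34) = 18/17.

H(0) = 18/17 ≈ 1.059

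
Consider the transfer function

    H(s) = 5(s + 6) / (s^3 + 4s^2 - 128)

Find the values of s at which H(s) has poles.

The poles are the roots of the denominator s^3 + 4s^2 - 128 = 0.
Trying s = 4: the polynomial evaluates to 0, so (s - 4) is a factor.
Dividing out leaves s^2 + 8s + 32 = 0.
The quadratic formula then gives s = -4 ± 4j.

s = 4, -4 + 4j, -4 - 4j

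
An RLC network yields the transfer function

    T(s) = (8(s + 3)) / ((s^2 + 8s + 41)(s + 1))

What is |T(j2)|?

|T(j2)| = 0.3200

Substitute s = j2: numerator = 24 + j16, denominator = 5 + j90.
|T(j2)| = |24 + j16| / |5 + j90| = 28.844 / 90.139 = 0.3200.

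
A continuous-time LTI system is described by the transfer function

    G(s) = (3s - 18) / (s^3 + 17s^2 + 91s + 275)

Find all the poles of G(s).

s = -3 ± 4j, -11

The poles are the roots of the denominator s^3 + 17s^2 + 91s + 275 = 0.
Trying s = -11: the polynomial evaluates to 0, so (s + 11) is a factor.
Dividing out leaves s^2 + 6s + 25 = 0.
The quadratic formula then gives s = -3 ± 4j.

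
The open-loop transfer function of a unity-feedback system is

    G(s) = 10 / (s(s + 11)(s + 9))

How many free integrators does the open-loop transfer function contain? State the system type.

The denominator has 1 factor of s at the origin (free integrator), so this is a Type 1 system.

Type 1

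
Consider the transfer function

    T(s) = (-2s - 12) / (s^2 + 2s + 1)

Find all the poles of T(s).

s = -1, -1

The poles are the roots of the denominator s^2 + 2s + 1 = 0.
Factoring: (s + 1)^2 = 0, so s = -1 and s = -1.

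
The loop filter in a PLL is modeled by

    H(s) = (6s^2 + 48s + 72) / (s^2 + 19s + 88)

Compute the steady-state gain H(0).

H(0) = 9/11 ≈ 0.8182

Set s = 0: H(0) = (72) / (88) = 9/11.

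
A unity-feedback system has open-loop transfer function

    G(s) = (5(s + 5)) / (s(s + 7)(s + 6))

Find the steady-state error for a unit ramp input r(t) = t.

e_ss = 1.680

G(s) has one pole at the origin.
This is a Type 1 system. Kv = lim_{s→0} s·G(s) = 25/42.
e_ss = 1/Kv = 1/(25/42) = 42/25 ≈ 1.680.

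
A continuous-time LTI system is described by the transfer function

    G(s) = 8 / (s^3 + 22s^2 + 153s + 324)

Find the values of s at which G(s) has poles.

The poles are the roots of the denominator s^3 + 22s^2 + 153s + 324 = 0.
Trying s = -9: the polynomial evaluates to 0, so (s + 9) is a factor.
Dividing out leaves s^2 + 13s + 36 = 0.
Factoring the quadratic: (s + 4)(s + 9) = 0.

s = -9, -4, -9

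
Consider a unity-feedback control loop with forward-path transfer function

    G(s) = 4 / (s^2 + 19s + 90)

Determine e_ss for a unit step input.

e_ss = 0.9574

G(s) has no poles at the origin.
This is a Type 0 system. Kp = lim_{s→0} G(s) = 4/90 = 2/45.
e_ss = 1/(1 + Kp) = 1/(1 + 2/45) = 45/47 ≈ 0.9574.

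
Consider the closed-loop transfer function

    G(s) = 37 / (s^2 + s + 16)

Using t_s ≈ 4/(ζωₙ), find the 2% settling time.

Comparing s^2 + s + 16 to s^2 + 2ζωₙs + ωₙ²: ωₙ = 4 rad/s and ζ = 1/(2·4) = 0.125.
ζωₙ = 1/2 = 0.5, so t_s ≈ 4/(ζωₙ) = 4/0.5 = 8 s.

t_s ≈ 8 s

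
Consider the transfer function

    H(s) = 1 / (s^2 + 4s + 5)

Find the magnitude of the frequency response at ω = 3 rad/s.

|H(j3)| ≈ 0.07906

Substitute s = j3: numerator = 1, denominator = -4 + j12.
|H(j3)| = |1| / |-4 + j12| = 1 / 12.649 ≈ 0.07906.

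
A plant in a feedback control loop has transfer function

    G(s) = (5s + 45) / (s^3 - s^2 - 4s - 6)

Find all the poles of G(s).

The poles are the roots of the denominator s^3 - s^2 - 4s - 6 = 0.
Trying s = 3: the polynomial evaluates to 0, so (s - 3) is a factor.
Dividing out leaves s^2 + 2s + 2 = 0.
The quadratic formula then gives s = -1 ± 1j.

s = -1 + j, -1 - j, 3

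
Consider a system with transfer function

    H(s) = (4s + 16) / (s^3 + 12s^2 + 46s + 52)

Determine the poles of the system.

The poles are the roots of the denominator s^3 + 12s^2 + 46s + 52 = 0.
Trying s = -2: the polynomial evaluates to 0, so (s + 2) is a factor.
Dividing out leaves s^2 + 10s + 26 = 0.
The quadratic formula then gives s = -5 ± 1j.

s = -5 ± j, -2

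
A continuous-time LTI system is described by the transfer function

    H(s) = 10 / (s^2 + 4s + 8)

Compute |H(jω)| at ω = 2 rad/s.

Substitute s = j2: numerator = 10, denominator = 4 + j8.
|H(j2)| = |10| / |4 + j8| = 10 / 8.9443 ≈ 1.118.

|H(j2)| ≈ 1.118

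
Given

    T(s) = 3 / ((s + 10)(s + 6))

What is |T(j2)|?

Substitute s = j2: numerator = 3, denominator = 56 + j32.
|T(j2)| = |3| / |56 + j32| = 3 / 64.498 ≈ 0.04651.

|T(j2)| ≈ 0.04651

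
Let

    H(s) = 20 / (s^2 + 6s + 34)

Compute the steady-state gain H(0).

Set s = 0: H(0) = (20) / (34) = 10/17.

H(0) = 10/17 ≈ 0.5882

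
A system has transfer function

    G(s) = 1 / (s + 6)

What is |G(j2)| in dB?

|G(j2)|_dB ≈ -16.0 dB

Substitute s = j2: numerator = 1, denominator = 6 + j2.
|G(j2)| = |1| / |6 + j2| = 1 / 6.3246 ≈ 0.1581.
In decibels: 20·log₁₀(0.1581) ≈ -16.0 dB.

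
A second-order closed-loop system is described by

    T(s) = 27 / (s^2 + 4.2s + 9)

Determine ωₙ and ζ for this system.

ωₙ = 3 rad/s, ζ = 0.7

Compare the denominator to the standard form s^2 + 2ζωₙs + ωₙ².
ωₙ² = 9, so ωₙ = 3 rad/s.
2ζωₙ = 4.2, so ζ = 4.2/(2·3) = 0.7.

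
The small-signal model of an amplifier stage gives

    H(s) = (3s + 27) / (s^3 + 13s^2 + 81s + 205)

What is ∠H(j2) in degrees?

∠H(j2) ≈ -32.66°

At s = j2: numerator = 27 + j6, denominator = 153 + j154.
∠H = ∠num − ∠den = 12.529° − (45.187°) = -32.66°.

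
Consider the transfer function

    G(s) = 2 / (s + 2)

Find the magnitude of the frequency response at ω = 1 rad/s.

|G(j1)| ≈ 0.8944

Substitute s = j1: numerator = 2, denominator = 2 + j1.
|G(j1)| = |2| / |2 + j1| = 2 / 2.2361 ≈ 0.8944.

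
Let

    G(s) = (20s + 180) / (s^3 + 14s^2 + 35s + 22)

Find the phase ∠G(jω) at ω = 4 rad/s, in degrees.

At s = j4: numerator = 180 + j80, denominator = -202 + j76.
∠G = ∠num − ∠den = 23.962° − (159.38°) = -135.4°.

∠G(j4) ≈ -135.4°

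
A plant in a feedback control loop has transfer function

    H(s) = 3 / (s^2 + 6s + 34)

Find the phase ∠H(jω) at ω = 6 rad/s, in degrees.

∠H(j6) ≈ -93.18°

At s = j6: numerator = 3, denominator = -2 + j36.
∠H = ∠num − ∠den = 0° − (93.180°) = -93.18°.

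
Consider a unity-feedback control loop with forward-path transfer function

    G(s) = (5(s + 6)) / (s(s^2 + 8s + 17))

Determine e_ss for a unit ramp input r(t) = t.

G(s) has one pole at the origin.
This is a Type 1 system. Kv = lim_{s→0} s·G(s) = 30/17.
e_ss = 1/Kv = 1/(30/17) = 17/30 ≈ 0.5667.

e_ss = 0.5667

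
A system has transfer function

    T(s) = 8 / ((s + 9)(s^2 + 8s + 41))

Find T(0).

T(0) = 8/369 ≈ 0.02168

At s = 0 each factor (s + a) contributes a and each (s^2 + bs + c) contributes c.
T(0) = 8·1 / ((9) · (41)) = 8/369 = 8/369.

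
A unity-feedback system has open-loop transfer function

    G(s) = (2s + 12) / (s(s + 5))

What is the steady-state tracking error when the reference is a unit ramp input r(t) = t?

e_ss = 0.4167

G(s) has one pole at the origin.
This is a Type 1 system. Kv = lim_{s→0} s·G(s) = 12/5.
e_ss = 1/Kv = 1/(12/5) = 5/12 ≈ 0.4167.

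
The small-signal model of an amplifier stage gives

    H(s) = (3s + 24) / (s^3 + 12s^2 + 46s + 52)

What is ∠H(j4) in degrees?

At s = j4: numerator = 24 + j12, denominator = -140 + j120.
∠H = ∠num − ∠den = 26.565° − (139.40°) = -112.8°.

∠H(j4) ≈ -112.8°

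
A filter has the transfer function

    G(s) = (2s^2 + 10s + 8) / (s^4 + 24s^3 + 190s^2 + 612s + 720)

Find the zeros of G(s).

s = -4, -1

Set the numerator to zero: 2s^2 + 10s + 8 = 0, i.e. 2·(s^2 + 5s + 4) = 0.
Factoring: (s + 4)(s + 1) = 0.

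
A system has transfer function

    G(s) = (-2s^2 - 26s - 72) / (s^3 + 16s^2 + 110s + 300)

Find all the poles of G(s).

s = -5 + 5j, -5 - 5j, -6

The poles are the roots of the denominator s^3 + 16s^2 + 110s + 300 = 0.
Trying s = -6: the polynomial evaluates to 0, so (s + 6) is a factor.
Dividing out leaves s^2 + 10s + 50 = 0.
The quadratic formula then gives s = -5 ± 5j.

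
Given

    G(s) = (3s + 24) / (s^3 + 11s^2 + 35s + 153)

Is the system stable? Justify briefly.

The denominator s^3 + 11s^2 + 35s + 153 factors as (s^2 + 2s + 17)(s + 9), giving poles at s = -1 + 4j, -1 - 4j, -9.
Since all poles lie strictly in the left half-plane, the system is stable.

stable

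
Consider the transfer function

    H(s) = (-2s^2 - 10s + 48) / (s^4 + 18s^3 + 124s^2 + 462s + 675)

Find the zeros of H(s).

Set the numerator to zero: -2s^2 - 10s + 48 = 0, i.e. -2·(s^2 + 5s - 24) = 0.
Factoring: (s - 3)(s + 8) = 0.

s = 3, -8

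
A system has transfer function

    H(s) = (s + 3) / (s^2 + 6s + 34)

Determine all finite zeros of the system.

Set the numerator to zero: s + 3 = 0.
So s = -3.

s = -3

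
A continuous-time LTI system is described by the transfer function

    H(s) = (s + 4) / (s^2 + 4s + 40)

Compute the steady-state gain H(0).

H(0) = 1/10 ≈ 0.1000

Set s = 0: H(0) = (4) / (40) = 1/10.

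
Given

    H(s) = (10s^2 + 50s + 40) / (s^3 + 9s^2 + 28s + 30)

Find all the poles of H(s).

The poles are the roots of the denominator s^3 + 9s^2 + 28s + 30 = 0.
Trying s = -3: the polynomial evaluates to 0, so (s + 3) is a factor.
Dividing out leaves s^2 + 6s + 10 = 0.
The quadratic formula then gives s = -3 ± 1j.

s = -3 ± j, -3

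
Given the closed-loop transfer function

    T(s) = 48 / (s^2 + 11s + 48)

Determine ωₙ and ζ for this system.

Compare the denominator to the standard form s^2 + 2ζωₙs + ωₙ².
ωₙ² = 48, so ωₙ = √48 ≈ 6.928 rad/s.
2ζωₙ = 11, so ζ = 11/(2·√48) ≈ 0.7939.

ωₙ ≈ 6.928 rad/s, ζ ≈ 0.7939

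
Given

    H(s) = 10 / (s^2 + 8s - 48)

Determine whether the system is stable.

The denominator s^2 + 8s - 48 factors as (s - 4)(s + 12), giving poles at s = 4, -12.
Since the pole(s) at s = 4 lie in the right half-plane, the system is unstable.

unstable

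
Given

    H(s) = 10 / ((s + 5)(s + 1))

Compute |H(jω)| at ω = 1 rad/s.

|H(j1)| ≈ 1.387

Substitute s = j1: numerator = 10, denominator = 4 + j6.
|H(j1)| = |10| / |4 + j6| = 10 / 7.2111 ≈ 1.387.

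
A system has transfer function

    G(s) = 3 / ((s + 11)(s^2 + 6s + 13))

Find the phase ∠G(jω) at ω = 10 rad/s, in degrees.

At s = j10: numerator = 3, denominator = -1557 - j210.
∠G = ∠num − ∠den = 0° − (-172.32°) = 172.3°.

∠G(j10) ≈ 172.3°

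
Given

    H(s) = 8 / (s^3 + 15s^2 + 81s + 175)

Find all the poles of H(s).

s = -4 + 3j, -4 - 3j, -7

The poles are the roots of the denominator s^3 + 15s^2 + 81s + 175 = 0.
Trying s = -7: the polynomial evaluates to 0, so (s + 7) is a factor.
Dividing out leaves s^2 + 8s + 25 = 0.
The quadratic formula then gives s = -4 ± 3j.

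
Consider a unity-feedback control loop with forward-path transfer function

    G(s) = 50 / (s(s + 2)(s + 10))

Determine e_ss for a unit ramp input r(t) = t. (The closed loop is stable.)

G(s) has one pole at the origin.
This is a Type 1 system. Kv = lim_{s→0} s·G(s) = 50/20 = 5/2.
e_ss = 1/Kv = 1/(5/2) = 2/5 ≈ 0.4000.

e_ss = 0.4000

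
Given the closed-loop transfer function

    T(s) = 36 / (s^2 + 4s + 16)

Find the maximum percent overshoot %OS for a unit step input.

%OS ≈ 16.3%

Comparing s^2 + 4s + 16 to s^2 + 2ζωₙs + ωₙ²: ωₙ = 4 rad/s and ζ = 4/(2·4) = 0.5.
%OS = 100·exp(−πζ/√(1−ζ²)) = 100·exp(−π·0.5/√(1−0.5²)) ≈ 16.3%.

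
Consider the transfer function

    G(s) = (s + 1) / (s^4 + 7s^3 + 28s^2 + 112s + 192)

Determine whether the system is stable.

The denominator s^4 + 7s^3 + 28s^2 + 112s + 192 factors as (s^2 + 16)(s + 4)(s + 3), giving poles at s = 4j, -4j, -4, -3.
Since the simple pole(s) at s = 4j, -4j lie on the jω-axis with none in the right half-plane, the system is marginally stable.

marginally stable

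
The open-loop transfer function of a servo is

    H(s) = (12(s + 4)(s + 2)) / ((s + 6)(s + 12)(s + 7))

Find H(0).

At s = 0 each factor (s + a) contributes a and each (s^2 + bs + c) contributes c.
H(0) = 12·(4) · (2) / ((6) · (12) · (7)) = 96/504 = 4/21.

H(0) = 4/21 ≈ 0.1905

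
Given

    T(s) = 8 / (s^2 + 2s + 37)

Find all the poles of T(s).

s = -1 ± 6j

The poles are the roots of the denominator s^2 + 2s + 37 = 0.
Using the quadratic formula: s = (-2 ± √(-144))/2 = -1 ± 6j.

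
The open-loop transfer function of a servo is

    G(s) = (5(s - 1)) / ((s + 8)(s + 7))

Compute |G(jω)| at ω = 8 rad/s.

Substitute s = j8: numerator = -5 + j40, denominator = -8 + j120.
|G(j8)| = |-5 + j40| / |-8 + j120| = 40.311 / 120.27 ≈ 0.3352.

|G(j8)| ≈ 0.3352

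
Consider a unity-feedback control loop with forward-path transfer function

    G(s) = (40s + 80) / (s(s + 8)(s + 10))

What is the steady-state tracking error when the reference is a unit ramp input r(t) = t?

e_ss = 1

G(s) has one pole at the origin.
This is a Type 1 system. Kv = lim_{s→0} s·G(s) = 80/80 = 1.
e_ss = 1/Kv = 1/(1) = 1.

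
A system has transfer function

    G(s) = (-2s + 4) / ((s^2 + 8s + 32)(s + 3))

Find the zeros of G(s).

s = 2

Set the numerator to zero: -2s + 4 = 0, i.e. -2·(s - 2) = 0.
So s = 2.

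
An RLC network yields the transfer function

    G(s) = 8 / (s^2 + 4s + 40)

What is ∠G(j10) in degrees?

∠G(j10) ≈ -146.3°

At s = j10: numerator = 8, denominator = -60 + j40.
∠G = ∠num − ∠den = 0° − (146.31°) = -146.3°.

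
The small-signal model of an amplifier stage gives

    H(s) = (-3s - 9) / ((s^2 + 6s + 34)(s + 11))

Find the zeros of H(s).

s = -3

Set the numerator to zero: -3s - 9 = 0, i.e. -3·(s + 3) = 0.
So s = -3.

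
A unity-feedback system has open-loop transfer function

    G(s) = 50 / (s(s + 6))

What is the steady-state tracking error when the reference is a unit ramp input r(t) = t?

e_ss = 0.1200

G(s) has one pole at the origin.
This is a Type 1 system. Kv = lim_{s→0} s·G(s) = 50/6 = 25/3.
e_ss = 1/Kv = 1/(25/3) = 3/25 ≈ 0.1200.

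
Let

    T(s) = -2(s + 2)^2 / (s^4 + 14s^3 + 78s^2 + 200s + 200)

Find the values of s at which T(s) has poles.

s = -4 + 2j, -4 - 2j, -3 + j, -3 - j

The poles are the roots of the denominator s^4 + 14s^3 + 78s^2 + 200s + 200 = 0.
No real roots exist; factor into two real quadratics: (s^2 + 8s + 20)(s^2 + 6s + 10) = 0.
Each quadratic gives a conjugate pair via the quadratic formula.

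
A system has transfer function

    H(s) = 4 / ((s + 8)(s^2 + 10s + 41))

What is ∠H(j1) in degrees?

At s = j1: numerator = 4, denominator = 310 + j120.
∠H = ∠num − ∠den = 0° − (21.161°) = -21.16°.

∠H(j1) ≈ -21.16°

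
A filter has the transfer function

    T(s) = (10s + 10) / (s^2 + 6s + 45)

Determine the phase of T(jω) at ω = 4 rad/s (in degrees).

∠T(j4) ≈ 36.35°

At s = j4: numerator = 10 + j40, denominator = 29 + j24.
∠T = ∠num − ∠den = 75.964° − (39.611°) = 36.35°.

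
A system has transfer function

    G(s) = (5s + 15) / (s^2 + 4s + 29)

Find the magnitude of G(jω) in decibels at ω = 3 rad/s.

|G(j3)|_dB ≈ -0.824 dB

Substitute s = j3: numerator = 15 + j15, denominator = 20 + j12.
|G(j3)| = |15 + j15| / |20 + j12| = 21.213 / 23.324 ≈ 0.9095.
In decibels: 20·log₁₀(0.9095) ≈ -0.824 dB.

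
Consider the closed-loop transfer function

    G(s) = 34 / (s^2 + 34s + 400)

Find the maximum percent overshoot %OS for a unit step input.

Comparing s^2 + 34s + 400 to s^2 + 2ζωₙs + ωₙ²: ωₙ = 20 rad/s and ζ = 34/(2·20) = 0.85.
%OS = 100·exp(−πζ/√(1−ζ²)) = 100·exp(−π·0.85/√(1−0.85²)) ≈ 0.629%.

%OS ≈ 0.629%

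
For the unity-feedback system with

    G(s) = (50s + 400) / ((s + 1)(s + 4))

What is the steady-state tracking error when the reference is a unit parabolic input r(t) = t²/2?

e_ss = ∞

G(s) has no poles at the origin.
This is a Type 0 system; Ka = lim_{s→0} s^2·G(s) = 0, so the steady-state error for a parabola input is infinite.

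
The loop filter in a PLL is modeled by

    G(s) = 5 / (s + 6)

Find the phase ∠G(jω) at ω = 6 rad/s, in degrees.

At s = j6: numerator = 5, denominator = 6 + j6.
∠G = ∠num − ∠den = 0° − (45°) = -45°.

∠G(j6) ≈ -45°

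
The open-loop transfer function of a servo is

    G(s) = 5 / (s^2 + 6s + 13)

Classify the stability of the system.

The denominator s^2 + 6s + 13 factors as (s^2 + 6s + 13), giving poles at s = -3 + 2j, -3 - 2j.
Since all poles lie strictly in the left half-plane, the system is stable.

stable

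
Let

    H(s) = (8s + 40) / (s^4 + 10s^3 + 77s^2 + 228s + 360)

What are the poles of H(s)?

s = -2 ± 2j, -3 ± 6j

The poles are the roots of the denominator s^4 + 10s^3 + 77s^2 + 228s + 360 = 0.
No real roots exist; factor into two real quadratics: (s^2 + 4s + 8)(s^2 + 6s + 45) = 0.
Each quadratic gives a conjugate pair via the quadratic formula.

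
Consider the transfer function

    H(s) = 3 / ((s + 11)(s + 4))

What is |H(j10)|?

Substitute s = j10: numerator = 3, denominator = -56 + j150.
|H(j10)| = |3| / |-56 + j150| = 3 / 160.11 ≈ 0.01874.

|H(j10)| ≈ 0.01874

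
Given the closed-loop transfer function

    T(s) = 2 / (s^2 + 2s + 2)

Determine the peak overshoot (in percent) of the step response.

Comparing s^2 + 2s + 2 to s^2 + 2ζωₙs + ωₙ²: ωₙ = √2 ≈ 1.414 rad/s and ζ = 2/(2·√2) ≈ 0.7071.
%OS = 100·exp(−πζ/√(1−ζ²)) = 100·exp(−π·0.7071/√(1−0.7071²)) ≈ 4.32%.

%OS ≈ 4.32%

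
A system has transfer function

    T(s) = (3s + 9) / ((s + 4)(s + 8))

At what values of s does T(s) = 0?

s = -3

Set the numerator to zero: 3s + 9 = 0, i.e. 3·(s + 3) = 0.
So s = -3.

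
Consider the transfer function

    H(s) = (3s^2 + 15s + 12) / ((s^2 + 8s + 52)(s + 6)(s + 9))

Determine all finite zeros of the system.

Set the numerator to zero: 3s^2 + 15s + 12 = 0, i.e. 3·(s^2 + 5s + 4) = 0.
Factoring: (s + 1)(s + 4) = 0.

s = -1, -4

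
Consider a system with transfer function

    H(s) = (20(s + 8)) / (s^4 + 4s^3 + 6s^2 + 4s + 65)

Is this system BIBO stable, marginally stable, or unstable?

unstable

The denominator s^4 + 4s^3 + 6s^2 + 4s + 65 factors as (s^2 + 6s + 13)(s^2 - 2s + 5), giving poles at s = -3 + 2j, -3 - 2j, 1 + 2j, 1 - 2j.
Since the pole(s) at s = 1 ± 2j lie in the right half-plane, the system is unstable.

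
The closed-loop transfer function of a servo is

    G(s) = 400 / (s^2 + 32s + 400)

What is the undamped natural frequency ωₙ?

ωₙ = 20 rad/s

Compare the denominator to the standard form s^2 + 2ζωₙs + ωₙ².
ωₙ² = 400, so ωₙ = 20 rad/s.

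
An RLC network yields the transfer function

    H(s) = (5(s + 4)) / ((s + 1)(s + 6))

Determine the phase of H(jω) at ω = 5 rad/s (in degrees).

At s = j5: numerator = 20 + j25, denominator = -19 + j35.
∠H = ∠num − ∠den = 51.340° − (118.50°) = -67.16°.

∠H(j5) ≈ -67.16°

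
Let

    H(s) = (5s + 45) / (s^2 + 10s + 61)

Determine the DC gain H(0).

H(0) = 45/61 ≈ 0.7377

Set s = 0: H(0) = (45) / (61) = 45/61.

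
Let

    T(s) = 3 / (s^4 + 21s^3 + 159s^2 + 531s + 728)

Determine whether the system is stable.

The denominator s^4 + 21s^3 + 159s^2 + 531s + 728 factors as (s^2 + 6s + 13)(s + 7)(s + 8), giving poles at s = -3 ± 2j, -7, -8.
Since all poles lie strictly in the left half-plane, the system is stable.

stable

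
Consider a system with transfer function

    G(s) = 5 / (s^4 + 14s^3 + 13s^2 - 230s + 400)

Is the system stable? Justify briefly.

The denominator s^4 + 14s^3 + 13s^2 - 230s + 400 factors as (s + 10)(s + 8)(s^2 - 4s + 5), giving poles at s = -10, -8, 2 ± j.
Since the pole(s) at s = 2 + j, 2 - j lie in the right half-plane, the system is unstable.

unstable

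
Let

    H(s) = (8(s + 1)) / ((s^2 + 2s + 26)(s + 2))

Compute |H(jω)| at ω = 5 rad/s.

Substitute s = j5: numerator = 8 + j40, denominator = -48 + j25.
|H(j5)| = |8 + j40| / |-48 + j25| = 40.792 / 54.120 ≈ 0.7537.

|H(j5)| ≈ 0.7537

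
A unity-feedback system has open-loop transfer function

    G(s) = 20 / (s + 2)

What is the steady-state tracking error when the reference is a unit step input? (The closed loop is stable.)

e_ss = 0.09091

G(s) has no poles at the origin.
This is a Type 0 system. Kp = lim_{s→0} G(s) = 20/2 = 10.
e_ss = 1/(1 + Kp) = 1/(1 + 10) = 1/11 ≈ 0.09091.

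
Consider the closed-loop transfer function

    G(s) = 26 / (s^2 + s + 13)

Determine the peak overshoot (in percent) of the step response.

Comparing s^2 + s + 13 to s^2 + 2ζωₙs + ωₙ²: ωₙ = √13 ≈ 3.606 rad/s and ζ = 1/(2·√13) ≈ 0.1387.
%OS = 100·exp(−πζ/√(1−ζ²)) = 100·exp(−π·0.1387/√(1−0.1387²)) ≈ 64.4%.

%OS ≈ 64.4%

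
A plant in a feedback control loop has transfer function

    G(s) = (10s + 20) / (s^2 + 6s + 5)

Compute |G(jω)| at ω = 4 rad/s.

Substitute s = j4: numerator = 20 + j40, denominator = -11 + j24.
|G(j4)| = |20 + j40| / |-11 + j24| = 44.721 / 26.401 ≈ 1.694.

|G(j4)| ≈ 1.694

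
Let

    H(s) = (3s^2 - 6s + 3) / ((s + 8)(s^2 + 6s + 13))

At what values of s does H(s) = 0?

s = 1, 1

Set the numerator to zero: 3s^2 - 6s + 3 = 0, i.e. 3·(s^2 - 2s + 1) = 0.
Factoring: (s - 1)^2 = 0.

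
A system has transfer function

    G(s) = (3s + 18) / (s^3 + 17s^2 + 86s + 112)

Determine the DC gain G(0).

Set s = 0: G(0) = (18) / (112) = 9/56.

G(0) = 9/56 ≈ 0.1607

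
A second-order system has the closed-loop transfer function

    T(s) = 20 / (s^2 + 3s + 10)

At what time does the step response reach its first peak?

t_p ≈ 1.128 s

Comparing s^2 + 3s + 10 to s^2 + 2ζωₙs + ωₙ²: ωₙ = √10 ≈ 3.162 rad/s and ζ = 3/(2·√10) ≈ 0.4743.
ζωₙ = 3/2 = 1.5, so ω_d = ωₙ√(1−ζ²) = √(ωₙ² − (ζωₙ)²) = √(10 − 1.5²) = √7.75 ≈ 2.784 rad/s.
t_p = π/ω_d = π/2.784 ≈ 1.128 s.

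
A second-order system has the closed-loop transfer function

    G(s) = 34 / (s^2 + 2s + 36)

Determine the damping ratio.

ζ ≈ 0.1667

Compare the denominator to the standard form s^2 + 2ζωₙs + ωₙ².
ωₙ² = 36, so ωₙ = 6 rad/s.
2ζωₙ = 2, so ζ = 2/(2·6) ≈ 0.1667.
With ζ = 0.1667 the response is underdamped.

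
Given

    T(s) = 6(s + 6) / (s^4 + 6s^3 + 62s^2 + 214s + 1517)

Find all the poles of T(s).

The poles are the roots of the denominator s^4 + 6s^3 + 62s^2 + 214s + 1517 = 0.
No real roots exist; factor into two real quadratics: (s^2 - 2s + 37)(s^2 + 8s + 41) = 0.
Each quadratic gives a conjugate pair via the quadratic formula.

s = 1 + 6j, 1 - 6j, -4 + 5j, -4 - 5j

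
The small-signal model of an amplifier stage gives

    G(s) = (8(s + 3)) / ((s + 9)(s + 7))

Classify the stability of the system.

The poles can be read from the denominator factors: s = -9, -7.
Since all poles lie strictly in the left half-plane, the system is stable.

stable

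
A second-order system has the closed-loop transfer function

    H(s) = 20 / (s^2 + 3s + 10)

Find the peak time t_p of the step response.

Comparing s^2 + 3s + 10 to s^2 + 2ζωₙs + ωₙ²: ωₙ = √10 ≈ 3.162 rad/s and ζ = 3/(2·√10) ≈ 0.4743.
ζωₙ = 3/2 = 1.5, so ω_d = ωₙ√(1−ζ²) = √(ωₙ² − (ζωₙ)²) = √(10 − 1.5²) = √7.75 ≈ 2.784 rad/s.
t_p = π/ω_d = π/2.784 ≈ 1.128 s.

t_p ≈ 1.128 s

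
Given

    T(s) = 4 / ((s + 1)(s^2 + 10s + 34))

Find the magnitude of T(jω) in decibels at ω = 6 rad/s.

|T(j6)|_dB ≈ -39.2 dB

Substitute s = j6: numerator = 4, denominator = -362 + j48.
|T(j6)| = |4| / |-362 + j48| = 4 / 365.17 ≈ 0.01095.
In decibels: 20·log₁₀(0.01095) ≈ -39.2 dB.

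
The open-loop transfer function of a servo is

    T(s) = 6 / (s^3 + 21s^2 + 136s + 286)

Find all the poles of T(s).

The poles are the roots of the denominator s^3 + 21s^2 + 136s + 286 = 0.
Trying s = -11: the polynomial evaluates to 0, so (s + 11) is a factor.
Dividing out leaves s^2 + 10s + 26 = 0.
The quadratic formula then gives s = -5 ± 1j.

s = -5 ± j, -11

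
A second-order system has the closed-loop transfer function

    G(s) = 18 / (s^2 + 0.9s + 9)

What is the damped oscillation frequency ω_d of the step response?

ω_d ≈ 2.966 rad/s

Comparing s^2 + 0.9s + 9 to s^2 + 2ζωₙs + ωₙ²: ωₙ = 3 rad/s and ζ = 0.9/(2·3) = 0.15.
ζωₙ = 0.9/2 = 0.45, so ω_d = ωₙ√(1−ζ²) = √(ωₙ² − (ζωₙ)²) = √(9 − 0.45²) = √8.7975 ≈ 2.966 rad/s.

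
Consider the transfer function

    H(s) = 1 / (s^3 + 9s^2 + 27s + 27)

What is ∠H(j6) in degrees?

∠H(j6) ≈ 169.7°

At s = j6: numerator = 1, denominator = -297 - j54.
∠H = ∠num − ∠den = 0° − (-169.70°) = 169.7°.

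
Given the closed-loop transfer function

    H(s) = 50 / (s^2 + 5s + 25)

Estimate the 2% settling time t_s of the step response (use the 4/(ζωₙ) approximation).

Comparing s^2 + 5s + 25 to s^2 + 2ζωₙs + ωₙ²: ωₙ = 5 rad/s and ζ = 5/(2·5) = 0.5.
ζωₙ = 5/2 = 2.5, so t_s ≈ 4/(ζωₙ) = 4/2.5 = 1.600 s.

t_s ≈ 1.600 s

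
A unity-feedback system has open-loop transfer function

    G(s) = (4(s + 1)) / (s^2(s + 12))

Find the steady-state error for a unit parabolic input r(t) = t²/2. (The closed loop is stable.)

e_ss = 3

G(s) has 2 poles at the origin.
This is a Type 2 system. Ka = lim_{s→0} s^2·G(s) = 4/12 = 1/3.
e_ss = 1/Ka = 1/(1/3) = 3.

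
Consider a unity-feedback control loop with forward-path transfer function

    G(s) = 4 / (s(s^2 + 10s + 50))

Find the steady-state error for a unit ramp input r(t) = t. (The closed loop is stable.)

e_ss = 12.50

G(s) has one pole at the origin.
This is a Type 1 system. Kv = lim_{s→0} s·G(s) = 4/50 = 2/25.
e_ss = 1/Kv = 1/(2/25) = 25/2 ≈ 12.50.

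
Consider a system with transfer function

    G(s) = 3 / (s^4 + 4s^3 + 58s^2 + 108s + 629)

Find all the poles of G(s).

s = -1 ± 6j, -1 ± 4j

The poles are the roots of the denominator s^4 + 4s^3 + 58s^2 + 108s + 629 = 0.
No real roots exist; factor into two real quadratics: (s^2 + 2s + 37)(s^2 + 2s + 17) = 0.
Each quadratic gives a conjugate pair via the quadratic formula.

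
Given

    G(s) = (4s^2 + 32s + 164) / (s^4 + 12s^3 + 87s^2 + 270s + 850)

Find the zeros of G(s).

s = -4 + 5j, -4 - 5j

Set the numerator to zero: 4s^2 + 32s + 164 = 0, i.e. 4·(s^2 + 8s + 41) = 0.
Factoring: (s^2 + 8s + 41) = 0.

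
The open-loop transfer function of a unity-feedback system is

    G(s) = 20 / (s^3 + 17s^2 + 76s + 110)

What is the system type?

Type 0

The denominator has no factor of s at the origin — no free integrator — so this is a Type 0 system.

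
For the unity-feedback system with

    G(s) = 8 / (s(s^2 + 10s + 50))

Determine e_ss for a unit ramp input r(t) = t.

e_ss = 6.250

G(s) has one pole at the origin.
This is a Type 1 system. Kv = lim_{s→0} s·G(s) = 8/50 = 4/25.
e_ss = 1/Kv = 1/(4/25) = 25/4 ≈ 6.250.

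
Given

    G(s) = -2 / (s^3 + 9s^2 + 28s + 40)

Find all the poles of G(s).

s = -2 ± 2j, -5

The poles are the roots of the denominator s^3 + 9s^2 + 28s + 40 = 0.
Trying s = -5: the polynomial evaluates to 0, so (s + 5) is a factor.
Dividing out leaves s^2 + 4s + 8 = 0.
The quadratic formula then gives s = -2 ± 2j.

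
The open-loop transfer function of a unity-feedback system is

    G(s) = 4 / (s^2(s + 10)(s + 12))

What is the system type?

Type 2

The denominator has 2 factors of s at the origin (free integrators), so this is a Type 2 system.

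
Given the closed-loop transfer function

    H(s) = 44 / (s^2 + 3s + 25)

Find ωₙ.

Compare the denominator to the standard form s^2 + 2ζωₙs + ωₙ².
ωₙ² = 25, so ωₙ = 5 rad/s.

ωₙ = 5 rad/s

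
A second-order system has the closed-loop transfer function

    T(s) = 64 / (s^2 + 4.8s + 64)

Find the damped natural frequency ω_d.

ω_d ≈ 7.632 rad/s

Comparing s^2 + 4.8s + 64 to s^2 + 2ζωₙs + ωₙ²: ωₙ = 8 rad/s and ζ = 4.8/(2·8) = 0.3.
ζωₙ = 4.8/2 = 2.4, so ω_d = ωₙ√(1−ζ²) = √(ωₙ² − (ζωₙ)²) = √(64 − 2.4²) = √58.24 ≈ 7.632 rad/s.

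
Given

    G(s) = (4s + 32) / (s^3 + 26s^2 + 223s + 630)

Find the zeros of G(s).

s = -8

Set the numerator to zero: 4s + 32 = 0, i.e. 4·(s + 8) = 0.
So s = -8.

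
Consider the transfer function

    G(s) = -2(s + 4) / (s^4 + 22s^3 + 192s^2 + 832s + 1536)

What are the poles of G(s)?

s = -4 ± 4j, -6, -8

The poles are the roots of the denominator s^4 + 22s^3 + 192s^2 + 832s + 1536 = 0.
Trying s = -6: the polynomial evaluates to 0, so (s + 6) is a factor.
Dividing out leaves s^3 + 16s^2 + 96s + 256 = 0.
This factors further as (s^2 + 8s + 32)(s + 8) = 0.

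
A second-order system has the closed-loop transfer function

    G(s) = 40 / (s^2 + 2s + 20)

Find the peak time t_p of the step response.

t_p ≈ 0.7207 s

Comparing s^2 + 2s + 20 to s^2 + 2ζωₙs + ωₙ²: ωₙ = √20 ≈ 4.472 rad/s and ζ = 2/(2·√20) ≈ 0.2236.
ζωₙ = 2/2 = 1, so ω_d = ωₙ√(1−ζ²) = √(ωₙ² − (ζωₙ)²) = √(20 − 1²) = √19 ≈ 4.359 rad/s.
t_p = π/ω_d = π/4.359 ≈ 0.7207 s.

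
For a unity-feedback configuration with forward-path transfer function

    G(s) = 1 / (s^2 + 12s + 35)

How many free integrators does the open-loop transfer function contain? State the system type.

Type 0

The denominator has no factor of s at the origin — no free integrator — so this is a Type 0 system.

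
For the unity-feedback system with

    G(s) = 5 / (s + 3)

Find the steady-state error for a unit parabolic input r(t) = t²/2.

G(s) has no poles at the origin.
This is a Type 0 system; Ka = lim_{s→0} s^2·G(s) = 0, so the steady-state error for a parabola input is infinite.

e_ss = ∞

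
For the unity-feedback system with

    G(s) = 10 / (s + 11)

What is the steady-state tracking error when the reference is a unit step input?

G(s) has no poles at the origin.
This is a Type 0 system. Kp = lim_{s→0} G(s) = 10/11.
e_ss = 1/(1 + Kp) = 1/(1 + 10/11) = 11/21 ≈ 0.5238.

e_ss = 0.5238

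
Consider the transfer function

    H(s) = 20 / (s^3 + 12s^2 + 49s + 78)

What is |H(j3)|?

Substitute s = j3: numerator = 20, denominator = -30 + j120.
|H(j3)| = |20| / |-30 + j120| = 20 / 123.69 ≈ 0.1617.

|H(j3)| ≈ 0.1617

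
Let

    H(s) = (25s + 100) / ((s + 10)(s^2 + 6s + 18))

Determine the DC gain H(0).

Set s = 0: H(0) = (100) / (180) = 5/9.

H(0) = 5/9 ≈ 0.5556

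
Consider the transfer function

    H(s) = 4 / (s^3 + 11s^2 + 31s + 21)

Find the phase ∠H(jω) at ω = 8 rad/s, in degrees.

∠H(j8) ≈ 158.9°

At s = j8: numerator = 4, denominator = -683 - j264.
∠H = ∠num − ∠den = 0° − (-158.87°) = 158.9°.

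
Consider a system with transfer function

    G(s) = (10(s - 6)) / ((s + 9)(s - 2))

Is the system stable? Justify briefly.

The poles can be read from the denominator factors: s = -9, 2.
Since the pole(s) at s = 2 lie in the right half-plane, the system is unstable.

unstable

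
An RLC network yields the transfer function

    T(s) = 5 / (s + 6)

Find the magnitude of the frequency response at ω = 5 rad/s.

|T(j5)| ≈ 0.6402

Substitute s = j5: numerator = 5, denominator = 6 + j5.
|T(j5)| = |5| / |6 + j5| = 5 / 7.8102 ≈ 0.6402.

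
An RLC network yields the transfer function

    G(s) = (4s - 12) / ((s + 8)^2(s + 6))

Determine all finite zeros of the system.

Set the numerator to zero: 4s - 12 = 0, i.e. 4·(s - 3) = 0.
So s = 3.

s = 3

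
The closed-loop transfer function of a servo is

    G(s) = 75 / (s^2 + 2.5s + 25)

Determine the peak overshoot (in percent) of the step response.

%OS ≈ 44.4%

Comparing s^2 + 2.5s + 25 to s^2 + 2ζωₙs + ωₙ²: ωₙ = 5 rad/s and ζ = 2.5/(2·5) = 0.25.
%OS = 100·exp(−πζ/√(1−ζ²)) = 100·exp(−π·0.25/√(1−0.25²)) ≈ 44.4%.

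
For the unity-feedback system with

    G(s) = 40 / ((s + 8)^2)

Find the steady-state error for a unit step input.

e_ss = 0.6154

G(s) has no poles at the origin.
This is a Type 0 system. Kp = lim_{s→0} G(s) = 40/64 = 5/8.
e_ss = 1/(1 + Kp) = 1/(1 + 5/8) = 8/13 ≈ 0.6154.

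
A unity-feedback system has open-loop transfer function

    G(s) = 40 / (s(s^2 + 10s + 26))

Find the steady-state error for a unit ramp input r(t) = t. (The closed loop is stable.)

G(s) has one pole at the origin.
This is a Type 1 system. Kv = lim_{s→0} s·G(s) = 40/26 = 20/13.
e_ss = 1/Kv = 1/(20/13) = 13/20 ≈ 0.6500.

e_ss = 0.6500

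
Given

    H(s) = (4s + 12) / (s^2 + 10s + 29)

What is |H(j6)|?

|H(j6)| ≈ 0.4442

Substitute s = j6: numerator = 12 + j24, denominator = -7 + j60.
|H(j6)| = |12 + j24| / |-7 + j60| = 26.833 / 60.407 ≈ 0.4442.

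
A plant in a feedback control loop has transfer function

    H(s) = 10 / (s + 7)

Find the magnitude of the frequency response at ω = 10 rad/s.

Substitute s = j10: numerator = 10, denominator = 7 + j10.
|H(j10)| = |10| / |7 + j10| = 10 / 12.207 ≈ 0.8192.

|H(j10)| ≈ 0.8192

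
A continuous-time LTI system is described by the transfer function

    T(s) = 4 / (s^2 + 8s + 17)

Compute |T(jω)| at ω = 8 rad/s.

|T(j8)| ≈ 0.05038

Substitute s = j8: numerator = 4, denominator = -47 + j64.
|T(j8)| = |4| / |-47 + j64| = 4 / 79.404 ≈ 0.05038.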